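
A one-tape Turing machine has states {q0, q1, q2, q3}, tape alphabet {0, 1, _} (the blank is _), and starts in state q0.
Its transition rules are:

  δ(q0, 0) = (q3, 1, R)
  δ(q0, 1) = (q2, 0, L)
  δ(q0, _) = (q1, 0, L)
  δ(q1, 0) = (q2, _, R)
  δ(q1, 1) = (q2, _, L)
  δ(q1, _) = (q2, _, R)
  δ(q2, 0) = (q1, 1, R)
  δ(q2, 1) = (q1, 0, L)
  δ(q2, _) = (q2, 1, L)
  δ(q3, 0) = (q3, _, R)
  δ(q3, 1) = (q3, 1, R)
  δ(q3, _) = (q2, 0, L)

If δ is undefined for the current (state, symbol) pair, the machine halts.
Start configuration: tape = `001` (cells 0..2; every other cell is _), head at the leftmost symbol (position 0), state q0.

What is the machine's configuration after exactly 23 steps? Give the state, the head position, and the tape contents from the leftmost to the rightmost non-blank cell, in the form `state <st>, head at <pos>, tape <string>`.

state q2, head at 5, tape 1_1_1_1

state=q0 head=0 tape=[0]01____   (q0,0)→(q3,1,R)
state=q3 head=1 tape=1[0]1____   (q3,0)→(q3,_,R)
state=q3 head=2 tape=1_[1]____   (q3,1)→(q3,1,R)
state=q3 head=3 tape=1_1[_]___   (q3,_)→(q2,0,L)
state=q2 head=2 tape=1_[1]0___   (q2,1)→(q1,0,L)
state=q1 head=1 tape=1[_]00___   (q1,_)→(q2,_,R)
state=q2 head=2 tape=1_[0]0___   (q2,0)→(q1,1,R)
state=q1 head=3 tape=1_1[0]___   (q1,0)→(q2,_,R)
state=q2 head=4 tape=1_1_[_]__   (q2,_)→(q2,1,L)
state=q2 head=3 tape=1_1[_]1__   (q2,_)→(q2,1,L)
state=q2 head=2 tape=1_[1]11__   (q2,1)→(q1,0,L)
state=q1 head=1 tape=1[_]011__   (q1,_)→(q2,_,R)
state=q2 head=2 tape=1_[0]11__   (q2,0)→(q1,1,R)
state=q1 head=3 tape=1_1[1]1__   (q1,1)→(q2,_,L)
state=q2 head=2 tape=1_[1]_1__   (q2,1)→(q1,0,L)
state=q1 head=1 tape=1[_]0_1__   (q1,_)→(q2,_,R)
state=q2 head=2 tape=1_[0]_1__   (q2,0)→(q1,1,R)
state=q1 head=3 tape=1_1[_]1__   (q1,_)→(q2,_,R)
state=q2 head=4 tape=1_1_[1]__   (q2,1)→(q1,0,L)
state=q1 head=3 tape=1_1[_]0__   (q1,_)→(q2,_,R)
state=q2 head=4 tape=1_1_[0]__   (q2,0)→(q1,1,R)
state=q1 head=5 tape=1_1_1[_]_   (q1,_)→(q2,_,R)
state=q2 head=6 tape=1_1_1_[_]   (q2,_)→(q2,1,L)
state=q2 head=5 tape=1_1_1[_]1
After 23 steps: state q2, head at 5, tape 1_1_1_1.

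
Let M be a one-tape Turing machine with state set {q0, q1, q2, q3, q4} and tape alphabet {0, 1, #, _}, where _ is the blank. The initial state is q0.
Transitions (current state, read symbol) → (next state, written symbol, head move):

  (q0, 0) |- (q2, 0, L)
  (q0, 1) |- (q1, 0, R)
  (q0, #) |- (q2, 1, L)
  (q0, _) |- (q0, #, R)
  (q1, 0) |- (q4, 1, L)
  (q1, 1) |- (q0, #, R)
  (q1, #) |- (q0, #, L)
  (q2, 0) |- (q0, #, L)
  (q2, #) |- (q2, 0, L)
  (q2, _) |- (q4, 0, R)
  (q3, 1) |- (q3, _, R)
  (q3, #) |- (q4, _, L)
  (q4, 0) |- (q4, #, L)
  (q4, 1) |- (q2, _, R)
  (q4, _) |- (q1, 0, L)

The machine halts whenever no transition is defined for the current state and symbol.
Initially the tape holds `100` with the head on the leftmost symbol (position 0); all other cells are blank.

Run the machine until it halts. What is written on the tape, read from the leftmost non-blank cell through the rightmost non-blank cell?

q0 | __[1]00   read 1 → write 0, move R, go to q1
q1 | __0[0]0   read 0 → write 1, move L, go to q4
q4 | __[0]10   read 0 → write #, move L, go to q4
q4 | _[_]#10   read _ → write 0, move L, go to q1
q1 | [_]0#10
The non-blank tape span at halt is 0#10.

0#10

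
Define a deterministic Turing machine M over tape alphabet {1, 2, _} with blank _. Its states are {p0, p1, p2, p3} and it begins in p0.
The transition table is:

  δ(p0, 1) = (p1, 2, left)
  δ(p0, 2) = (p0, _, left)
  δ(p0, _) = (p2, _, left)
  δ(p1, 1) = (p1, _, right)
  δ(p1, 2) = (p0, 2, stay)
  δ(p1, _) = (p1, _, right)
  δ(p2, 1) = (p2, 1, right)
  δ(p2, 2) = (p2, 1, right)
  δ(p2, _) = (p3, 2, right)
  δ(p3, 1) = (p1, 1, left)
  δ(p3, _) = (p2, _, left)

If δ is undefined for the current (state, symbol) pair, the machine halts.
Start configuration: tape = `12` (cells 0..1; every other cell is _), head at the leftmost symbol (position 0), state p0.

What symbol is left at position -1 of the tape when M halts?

p0 | __[1]2   read 1 → write 2, move left, go to p1
p1 | _[_]22   read _ → write _, move right, go to p1
p1 | __[2]2   read 2 → write 2, move stay, go to p0
p0 | __[2]2   read 2 → write _, move left, go to p0
p0 | _[_]_2   read _ → write _, move left, go to p2
p2 | [_]__2   read _ → write 2, move right, go to p3
p3 | 2[_]_2   read _ → write _, move left, go to p2
p2 | [2]__2   read 2 → write 1, move right, go to p2
p2 | 1[_]_2   read _ → write 2, move right, go to p3
p3 | 12[_]2   read _ → write _, move left, go to p2
p2 | 1[2]_2   read 2 → write 1, move right, go to p2
p2 | 11[_]2   read _ → write 2, move right, go to p3
p3 | 112[2]
Cell -1 holds 1 when M halts.

1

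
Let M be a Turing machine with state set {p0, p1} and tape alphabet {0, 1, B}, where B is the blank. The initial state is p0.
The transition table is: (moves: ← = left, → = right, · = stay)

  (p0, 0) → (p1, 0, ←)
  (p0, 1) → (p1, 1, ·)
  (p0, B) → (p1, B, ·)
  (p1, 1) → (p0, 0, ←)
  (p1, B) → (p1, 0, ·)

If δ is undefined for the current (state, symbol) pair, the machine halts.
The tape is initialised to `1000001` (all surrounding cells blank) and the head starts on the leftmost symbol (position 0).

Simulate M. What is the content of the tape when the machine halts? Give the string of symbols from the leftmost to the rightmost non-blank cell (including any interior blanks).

00000001

state=p0 head=0 tape=B[1]000001   (p0,1)→(p1,1,·)
state=p1 head=0 tape=B[1]000001   (p1,1)→(p0,0,←)
state=p0 head=-1 tape=[B]0000001   (p0,B)→(p1,B,·)
state=p1 head=-1 tape=[B]0000001   (p1,B)→(p1,0,·)
state=p1 head=-1 tape=[0]0000001
The non-blank tape span at halt is 00000001.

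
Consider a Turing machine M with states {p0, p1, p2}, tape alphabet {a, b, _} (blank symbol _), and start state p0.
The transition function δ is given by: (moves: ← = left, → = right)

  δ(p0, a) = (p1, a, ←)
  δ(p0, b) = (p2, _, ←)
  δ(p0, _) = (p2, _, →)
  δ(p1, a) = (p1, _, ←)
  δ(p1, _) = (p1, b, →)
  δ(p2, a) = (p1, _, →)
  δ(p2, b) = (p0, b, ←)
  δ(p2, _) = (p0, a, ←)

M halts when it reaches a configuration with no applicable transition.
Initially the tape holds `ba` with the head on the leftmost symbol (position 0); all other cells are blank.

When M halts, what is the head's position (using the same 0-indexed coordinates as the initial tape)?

0

state=p0 head=0 tape=__[b]a   (p0,b)→(p2,_,←)
state=p2 head=-1 tape=_[_]_a   (p2,_)→(p0,a,←)
state=p0 head=-2 tape=[_]a_a   (p0,_)→(p2,_,→)
state=p2 head=-1 tape=_[a]_a   (p2,a)→(p1,_,→)
state=p1 head=0 tape=__[_]a   (p1,_)→(p1,b,→)
state=p1 head=1 tape=__b[a]   (p1,a)→(p1,_,←)
state=p1 head=0 tape=__[b]_
At halt the head is at cell 0.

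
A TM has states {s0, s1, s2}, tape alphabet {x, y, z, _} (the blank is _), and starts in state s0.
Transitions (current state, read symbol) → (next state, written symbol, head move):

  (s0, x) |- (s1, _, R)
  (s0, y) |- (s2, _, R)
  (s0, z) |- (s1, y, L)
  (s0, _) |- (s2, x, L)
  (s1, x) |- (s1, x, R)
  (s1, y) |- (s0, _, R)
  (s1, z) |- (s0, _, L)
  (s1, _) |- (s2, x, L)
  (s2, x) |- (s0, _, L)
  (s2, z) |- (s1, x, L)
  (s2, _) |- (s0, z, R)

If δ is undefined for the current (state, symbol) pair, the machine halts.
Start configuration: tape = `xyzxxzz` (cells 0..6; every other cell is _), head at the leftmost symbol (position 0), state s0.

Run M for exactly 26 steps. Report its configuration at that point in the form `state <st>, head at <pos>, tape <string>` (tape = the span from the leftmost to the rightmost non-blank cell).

state s2, head at 4, tape z_z__xx

s0 | [x]yzxxzz   read x → write _, move R, go to s1
s1 | _[y]zxxzz   read y → write _, move R, go to s0
s0 | __[z]xxzz   read z → write y, move L, go to s1
s1 | _[_]yxxzz   read _ → write x, move L, go to s2
s2 | [_]xyxxzz   read _ → write z, move R, go to s0
s0 | z[x]yxxzz   read x → write _, move R, go to s1
s1 | z_[y]xxzz   read y → write _, move R, go to s0
s0 | z__[x]xzz   read x → write _, move R, go to s1
s1 | z___[x]zz   read x → write x, move R, go to s1
s1 | z___x[z]z   read z → write _, move L, go to s0
s0 | z___[x]_z   read x → write _, move R, go to s1
s1 | z____[_]z   read _ → write x, move L, go to s2
s2 | z___[_]xz   read _ → write z, move R, go to s0
s0 | z___z[x]z   read x → write _, move R, go to s1
s1 | z___z_[z]   read z → write _, move L, go to s0
s0 | z___z[_]_   read _ → write x, move L, go to s2
s2 | z___[z]x_   read z → write x, move L, go to s1
s1 | z__[_]xx_   read _ → write x, move L, go to s2
s2 | z_[_]xxx_   read _ → write z, move R, go to s0
s0 | z_z[x]xx_   read x → write _, move R, go to s1
s1 | z_z_[x]x_   read x → write x, move R, go to s1
s1 | z_z_x[x]_   read x → write x, move R, go to s1
s1 | z_z_xx[_]   read _ → write x, move L, go to s2
s2 | z_z_x[x]x   read x → write _, move L, go to s0
s0 | z_z_[x]_x   read x → write _, move R, go to s1
s1 | z_z__[_]x   read _ → write x, move L, go to s2
s2 | z_z_[_]xx
After 26 steps: state s2, head at 4, tape z_z__xx.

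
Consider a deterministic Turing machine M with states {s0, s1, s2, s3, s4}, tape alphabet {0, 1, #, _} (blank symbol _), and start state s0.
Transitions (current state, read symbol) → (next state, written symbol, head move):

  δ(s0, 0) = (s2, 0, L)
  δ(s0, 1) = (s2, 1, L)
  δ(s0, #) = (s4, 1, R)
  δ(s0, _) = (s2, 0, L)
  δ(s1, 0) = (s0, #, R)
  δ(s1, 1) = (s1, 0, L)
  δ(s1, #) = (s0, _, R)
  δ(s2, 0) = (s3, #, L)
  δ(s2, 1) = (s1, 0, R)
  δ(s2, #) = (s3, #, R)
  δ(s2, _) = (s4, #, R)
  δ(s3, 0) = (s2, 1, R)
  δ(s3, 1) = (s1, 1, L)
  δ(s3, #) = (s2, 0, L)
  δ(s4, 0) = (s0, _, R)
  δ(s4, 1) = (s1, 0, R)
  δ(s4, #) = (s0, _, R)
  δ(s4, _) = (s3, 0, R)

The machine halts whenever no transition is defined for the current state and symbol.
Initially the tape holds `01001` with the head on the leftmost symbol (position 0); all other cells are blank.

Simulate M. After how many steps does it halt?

11

s0 | _[0]1001_   read 0 → write 0, move L, go to s2
s2 | [_]01001_   read _ → write #, move R, go to s4
s4 | #[0]1001_   read 0 → write _, move R, go to s0
s0 | #_[1]001_   read 1 → write 1, move L, go to s2
s2 | #[_]1001_   read _ → write #, move R, go to s4
s4 | ##[1]001_   read 1 → write 0, move R, go to s1
s1 | ##0[0]01_   read 0 → write #, move R, go to s0
s0 | ##0#[0]1_   read 0 → write 0, move L, go to s2
s2 | ##0[#]01_   read # → write #, move R, go to s3
s3 | ##0#[0]1_   read 0 → write 1, move R, go to s2
s2 | ##0#1[1]_   read 1 → write 0, move R, go to s1
s1 | ##0#10[_]
M halts after 11 transitions.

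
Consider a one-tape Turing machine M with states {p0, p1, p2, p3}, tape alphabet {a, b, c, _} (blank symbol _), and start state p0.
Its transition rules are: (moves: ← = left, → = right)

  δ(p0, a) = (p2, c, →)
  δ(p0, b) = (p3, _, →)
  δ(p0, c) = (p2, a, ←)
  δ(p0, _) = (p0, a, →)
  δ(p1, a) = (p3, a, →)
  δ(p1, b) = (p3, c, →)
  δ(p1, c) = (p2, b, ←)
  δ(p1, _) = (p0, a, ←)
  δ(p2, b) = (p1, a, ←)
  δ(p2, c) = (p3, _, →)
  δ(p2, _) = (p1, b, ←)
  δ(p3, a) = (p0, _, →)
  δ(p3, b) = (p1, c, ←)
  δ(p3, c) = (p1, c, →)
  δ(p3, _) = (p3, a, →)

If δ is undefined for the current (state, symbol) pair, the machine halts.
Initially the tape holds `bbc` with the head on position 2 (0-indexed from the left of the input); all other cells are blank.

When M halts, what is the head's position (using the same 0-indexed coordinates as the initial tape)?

-3

state=p0 head=2 tape=___bb[c]_   (p0,c)→(p2,a,←)
state=p2 head=1 tape=___b[b]a_   (p2,b)→(p1,a,←)
state=p1 head=0 tape=___[b]aa_   (p1,b)→(p3,c,→)
state=p3 head=1 tape=___c[a]a_   (p3,a)→(p0,_,→)
state=p0 head=2 tape=___c_[a]_   (p0,a)→(p2,c,→)
state=p2 head=3 tape=___c_c[_]   (p2,_)→(p1,b,←)
state=p1 head=2 tape=___c_[c]b   (p1,c)→(p2,b,←)
state=p2 head=1 tape=___c[_]bb   (p2,_)→(p1,b,←)
state=p1 head=0 tape=___[c]bbb   (p1,c)→(p2,b,←)
state=p2 head=-1 tape=__[_]bbbb   (p2,_)→(p1,b,←)
state=p1 head=-2 tape=_[_]bbbbb   (p1,_)→(p0,a,←)
state=p0 head=-3 tape=[_]abbbbb   (p0,_)→(p0,a,→)
state=p0 head=-2 tape=a[a]bbbbb   (p0,a)→(p2,c,→)
state=p2 head=-1 tape=ac[b]bbbb   (p2,b)→(p1,a,←)
state=p1 head=-2 tape=a[c]abbbb   (p1,c)→(p2,b,←)
state=p2 head=-3 tape=[a]babbbb
At halt the head is at cell -3.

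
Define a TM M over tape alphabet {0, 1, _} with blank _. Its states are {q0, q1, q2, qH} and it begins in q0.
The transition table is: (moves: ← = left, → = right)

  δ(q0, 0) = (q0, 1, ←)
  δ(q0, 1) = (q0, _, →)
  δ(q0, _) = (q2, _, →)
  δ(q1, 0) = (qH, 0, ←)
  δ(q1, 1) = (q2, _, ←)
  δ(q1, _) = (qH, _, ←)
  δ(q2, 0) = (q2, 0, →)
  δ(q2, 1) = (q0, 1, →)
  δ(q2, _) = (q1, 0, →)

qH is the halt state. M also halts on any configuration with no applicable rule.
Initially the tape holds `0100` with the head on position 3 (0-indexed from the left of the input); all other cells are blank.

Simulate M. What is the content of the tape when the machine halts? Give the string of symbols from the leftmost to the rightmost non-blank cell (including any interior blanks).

0____0

state=q0 head=3 tape=010[0]___   (q0,0)→(q0,1,←)
state=q0 head=2 tape=01[0]1___   (q0,0)→(q0,1,←)
state=q0 head=1 tape=0[1]11___   (q0,1)→(q0,_,→)
state=q0 head=2 tape=0_[1]1___   (q0,1)→(q0,_,→)
state=q0 head=3 tape=0__[1]___   (q0,1)→(q0,_,→)
state=q0 head=4 tape=0___[_]__   (q0,_)→(q2,_,→)
state=q2 head=5 tape=0____[_]_   (q2,_)→(q1,0,→)
state=q1 head=6 tape=0____0[_]   (q1,_)→(qH,_,←)
state=qH head=5 tape=0____[0]_
The non-blank tape span at halt is 0____0.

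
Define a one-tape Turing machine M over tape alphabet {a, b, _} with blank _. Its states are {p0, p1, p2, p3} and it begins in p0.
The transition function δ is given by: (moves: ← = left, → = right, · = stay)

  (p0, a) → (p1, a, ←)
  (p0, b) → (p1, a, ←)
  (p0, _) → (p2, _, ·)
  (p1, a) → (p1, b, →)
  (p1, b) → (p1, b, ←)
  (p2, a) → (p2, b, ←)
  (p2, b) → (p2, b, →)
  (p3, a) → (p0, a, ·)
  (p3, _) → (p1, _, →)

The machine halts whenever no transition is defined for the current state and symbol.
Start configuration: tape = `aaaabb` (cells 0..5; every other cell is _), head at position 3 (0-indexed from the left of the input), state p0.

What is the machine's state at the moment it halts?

state=p0 head=3 tape=_aaa[a]bb   (p0,a)→(p1,a,←)
state=p1 head=2 tape=_aa[a]abb   (p1,a)→(p1,b,→)
state=p1 head=3 tape=_aab[a]bb   (p1,a)→(p1,b,→)
state=p1 head=4 tape=_aabb[b]b   (p1,b)→(p1,b,←)
state=p1 head=3 tape=_aab[b]bb   (p1,b)→(p1,b,←)
state=p1 head=2 tape=_aa[b]bbb   (p1,b)→(p1,b,←)
state=p1 head=1 tape=_a[a]bbbb   (p1,a)→(p1,b,→)
state=p1 head=2 tape=_ab[b]bbb   (p1,b)→(p1,b,←)
state=p1 head=1 tape=_a[b]bbbb   (p1,b)→(p1,b,←)
state=p1 head=0 tape=_[a]bbbbb   (p1,a)→(p1,b,→)
state=p1 head=1 tape=_b[b]bbbb   (p1,b)→(p1,b,←)
state=p1 head=0 tape=_[b]bbbbb   (p1,b)→(p1,b,←)
state=p1 head=-1 tape=[_]bbbbbb
No transition is defined for (p1, _); M halts in state p1.

p1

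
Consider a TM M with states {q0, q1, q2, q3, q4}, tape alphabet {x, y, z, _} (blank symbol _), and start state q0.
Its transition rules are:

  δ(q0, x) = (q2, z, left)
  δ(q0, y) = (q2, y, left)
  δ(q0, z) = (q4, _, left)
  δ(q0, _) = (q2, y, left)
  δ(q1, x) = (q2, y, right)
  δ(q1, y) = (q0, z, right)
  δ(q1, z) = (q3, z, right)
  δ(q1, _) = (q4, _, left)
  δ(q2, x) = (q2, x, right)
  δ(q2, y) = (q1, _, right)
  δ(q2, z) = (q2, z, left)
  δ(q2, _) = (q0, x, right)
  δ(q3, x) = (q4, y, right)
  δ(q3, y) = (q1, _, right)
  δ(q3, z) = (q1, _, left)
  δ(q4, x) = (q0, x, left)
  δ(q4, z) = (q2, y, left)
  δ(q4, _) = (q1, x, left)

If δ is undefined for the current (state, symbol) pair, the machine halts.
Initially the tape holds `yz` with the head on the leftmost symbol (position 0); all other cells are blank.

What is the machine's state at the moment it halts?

q3

state=q0 head=0 tape=_[y]z_   (q0,y)→(q2,y,left)
state=q2 head=-1 tape=[_]yz_   (q2,_)→(q0,x,right)
state=q0 head=0 tape=x[y]z_   (q0,y)→(q2,y,left)
state=q2 head=-1 tape=[x]yz_   (q2,x)→(q2,x,right)
state=q2 head=0 tape=x[y]z_   (q2,y)→(q1,_,right)
state=q1 head=1 tape=x_[z]_   (q1,z)→(q3,z,right)
state=q3 head=2 tape=x_z[_]
No transition is defined for (q3, _); M halts in state q3.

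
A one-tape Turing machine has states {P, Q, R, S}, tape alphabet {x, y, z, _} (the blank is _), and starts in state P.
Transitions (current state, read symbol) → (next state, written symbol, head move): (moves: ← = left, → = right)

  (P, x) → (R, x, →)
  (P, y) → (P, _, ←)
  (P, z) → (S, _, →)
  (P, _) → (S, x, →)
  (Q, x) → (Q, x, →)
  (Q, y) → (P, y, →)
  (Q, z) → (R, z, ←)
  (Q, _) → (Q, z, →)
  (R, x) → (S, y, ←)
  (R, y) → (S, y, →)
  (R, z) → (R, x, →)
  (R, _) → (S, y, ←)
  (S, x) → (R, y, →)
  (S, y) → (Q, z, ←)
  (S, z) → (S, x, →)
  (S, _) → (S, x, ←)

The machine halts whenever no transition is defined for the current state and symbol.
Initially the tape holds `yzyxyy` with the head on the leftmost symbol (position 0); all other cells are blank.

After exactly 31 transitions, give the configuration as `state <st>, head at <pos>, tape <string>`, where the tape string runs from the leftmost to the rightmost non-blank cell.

state Q, head at -1, tape y_zzzxyy

P | __[y]zyxyy   read y → write _, move ←, go to P
P | _[_]_zyxyy   read _ → write x, move →, go to S
S | _x[_]zyxyy   read _ → write x, move ←, go to S
S | _[x]xzyxyy   read x → write y, move →, go to R
R | _y[x]zyxyy   read x → write y, move ←, go to S
S | _[y]yzyxyy   read y → write z, move ←, go to Q
Q | [_]zyzyxyy   read _ → write z, move →, go to Q
Q | z[z]yzyxyy   read z → write z, move ←, go to R
R | [z]zyzyxyy   read z → write x, move →, go to R
R | x[z]yzyxyy   read z → write x, move →, go to R
R | xx[y]zyxyy   read y → write y, move →, go to S
S | xxy[z]yxyy   read z → write x, move →, go to S
S | xxyx[y]xyy   read y → write z, move ←, go to Q
Q | xxy[x]zxyy   read x → write x, move →, go to Q
Q | xxyx[z]xyy   read z → write z, move ←, go to R
R | xxy[x]zxyy   read x → write y, move ←, go to S
S | xx[y]yzxyy   read y → write z, move ←, go to Q
Q | x[x]zyzxyy   read x → write x, move →, go to Q
Q | xx[z]yzxyy   read z → write z, move ←, go to R
R | x[x]zyzxyy   read x → write y, move ←, go to S
S | [x]yzyzxyy   read x → write y, move →, go to R
R | y[y]zyzxyy   read y → write y, move →, go to S
S | yy[z]yzxyy   read z → write x, move →, go to S
S | yyx[y]zxyy   read y → write z, move ←, go to Q
Q | yy[x]zzxyy   read x → write x, move →, go to Q
Q | yyx[z]zxyy   read z → write z, move ←, go to R
R | yy[x]zzxyy   read x → write y, move ←, go to S
S | y[y]yzzxyy   read y → write z, move ←, go to Q
Q | [y]zyzzxyy   read y → write y, move →, go to P
P | y[z]yzzxyy   read z → write _, move →, go to S
S | y_[y]zzxyy   read y → write z, move ←, go to Q
Q | y[_]zzzxyy
After 31 steps: state Q, head at -1, tape y_zzzxyy.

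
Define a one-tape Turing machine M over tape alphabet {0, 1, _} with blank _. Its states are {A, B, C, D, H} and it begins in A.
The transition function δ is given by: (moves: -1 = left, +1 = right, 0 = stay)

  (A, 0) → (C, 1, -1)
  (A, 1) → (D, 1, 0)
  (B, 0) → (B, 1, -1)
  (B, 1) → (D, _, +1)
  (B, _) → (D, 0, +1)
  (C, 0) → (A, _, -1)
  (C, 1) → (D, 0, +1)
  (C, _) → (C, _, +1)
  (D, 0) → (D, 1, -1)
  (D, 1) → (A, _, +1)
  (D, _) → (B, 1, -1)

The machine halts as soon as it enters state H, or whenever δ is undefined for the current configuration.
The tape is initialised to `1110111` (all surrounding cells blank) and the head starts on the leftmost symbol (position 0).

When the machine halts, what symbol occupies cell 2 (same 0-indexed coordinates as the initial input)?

A | [1]110111_   read 1 → write 1, move 0, go to D
D | [1]110111_   read 1 → write _, move +1, go to A
A | _[1]10111_   read 1 → write 1, move 0, go to D
D | _[1]10111_   read 1 → write _, move +1, go to A
A | __[1]0111_   read 1 → write 1, move 0, go to D
D | __[1]0111_   read 1 → write _, move +1, go to A
A | ___[0]111_   read 0 → write 1, move -1, go to C
C | __[_]1111_   read _ → write _, move +1, go to C
C | ___[1]111_   read 1 → write 0, move +1, go to D
D | ___0[1]11_   read 1 → write _, move +1, go to A
A | ___0_[1]1_   read 1 → write 1, move 0, go to D
D | ___0_[1]1_   read 1 → write _, move +1, go to A
A | ___0__[1]_   read 1 → write 1, move 0, go to D
D | ___0__[1]_   read 1 → write _, move +1, go to A
A | ___0___[_]
Cell 2 holds _ when M halts.

_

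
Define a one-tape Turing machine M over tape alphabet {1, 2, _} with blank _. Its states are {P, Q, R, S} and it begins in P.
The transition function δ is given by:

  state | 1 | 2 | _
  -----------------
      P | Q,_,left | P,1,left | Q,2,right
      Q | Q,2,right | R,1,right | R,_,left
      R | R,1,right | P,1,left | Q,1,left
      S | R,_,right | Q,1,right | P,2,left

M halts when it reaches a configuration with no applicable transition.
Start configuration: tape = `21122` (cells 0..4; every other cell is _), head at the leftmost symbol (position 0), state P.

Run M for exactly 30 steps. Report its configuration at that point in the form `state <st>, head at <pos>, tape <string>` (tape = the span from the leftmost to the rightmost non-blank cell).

state P, head at 2, tape 2222211

state=P head=0 tape=__[2]1122_   (P,2)→(P,1,left)
state=P head=-1 tape=_[_]11122_   (P,_)→(Q,2,right)
state=Q head=0 tape=_2[1]1122_   (Q,1)→(Q,2,right)
state=Q head=1 tape=_22[1]122_   (Q,1)→(Q,2,right)
state=Q head=2 tape=_222[1]22_   (Q,1)→(Q,2,right)
state=Q head=3 tape=_2222[2]2_   (Q,2)→(R,1,right)
state=R head=4 tape=_22221[2]_   (R,2)→(P,1,left)
state=P head=3 tape=_2222[1]1_   (P,1)→(Q,_,left)
state=Q head=2 tape=_222[2]_1_   (Q,2)→(R,1,right)
state=R head=3 tape=_2221[_]1_   (R,_)→(Q,1,left)
state=Q head=2 tape=_222[1]11_   (Q,1)→(Q,2,right)
state=Q head=3 tape=_2222[1]1_   (Q,1)→(Q,2,right)
state=Q head=4 tape=_22222[1]_   (Q,1)→(Q,2,right)
state=Q head=5 tape=_222222[_]   (Q,_)→(R,_,left)
state=R head=4 tape=_22222[2]_   (R,2)→(P,1,left)
state=P head=3 tape=_2222[2]1_   (P,2)→(P,1,left)
state=P head=2 tape=_222[2]11_   (P,2)→(P,1,left)
state=P head=1 tape=_22[2]111_   (P,2)→(P,1,left)
state=P head=0 tape=_2[2]1111_   (P,2)→(P,1,left)
state=P head=-1 tape=_[2]11111_   (P,2)→(P,1,left)
state=P head=-2 tape=[_]111111_   (P,_)→(Q,2,right)
state=Q head=-1 tape=2[1]11111_   (Q,1)→(Q,2,right)
state=Q head=0 tape=22[1]1111_   (Q,1)→(Q,2,right)
state=Q head=1 tape=222[1]111_   (Q,1)→(Q,2,right)
state=Q head=2 tape=2222[1]11_   (Q,1)→(Q,2,right)
state=Q head=3 tape=22222[1]1_   (Q,1)→(Q,2,right)
state=Q head=4 tape=222222[1]_   (Q,1)→(Q,2,right)
state=Q head=5 tape=2222222[_]   (Q,_)→(R,_,left)
state=R head=4 tape=222222[2]_   (R,2)→(P,1,left)
state=P head=3 tape=22222[2]1_   (P,2)→(P,1,left)
state=P head=2 tape=2222[2]11_
After 30 steps: state P, head at 2, tape 2222211.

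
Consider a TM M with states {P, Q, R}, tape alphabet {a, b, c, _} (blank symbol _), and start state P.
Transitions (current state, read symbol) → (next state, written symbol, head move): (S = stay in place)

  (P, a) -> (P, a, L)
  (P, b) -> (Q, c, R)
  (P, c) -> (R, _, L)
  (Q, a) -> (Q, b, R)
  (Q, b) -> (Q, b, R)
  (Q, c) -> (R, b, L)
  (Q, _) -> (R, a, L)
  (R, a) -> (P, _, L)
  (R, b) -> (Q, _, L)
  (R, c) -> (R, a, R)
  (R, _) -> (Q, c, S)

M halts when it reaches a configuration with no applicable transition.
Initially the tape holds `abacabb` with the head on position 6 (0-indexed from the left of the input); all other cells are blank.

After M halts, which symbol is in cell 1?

P | _abacab[b]_   read b → write c, move R, go to Q
Q | _abacabc[_]   read _ → write a, move L, go to R
R | _abacab[c]a   read c → write a, move R, go to R
R | _abacaba[a]   read a → write _, move L, go to P
P | _abacab[a]_   read a → write a, move L, go to P
P | _abaca[b]a_   read b → write c, move R, go to Q
Q | _abacac[a]_   read a → write b, move R, go to Q
Q | _abacacb[_]   read _ → write a, move L, go to R
R | _abacac[b]a   read b → write _, move L, go to Q
Q | _abaca[c]_a   read c → write b, move L, go to R
R | _abac[a]b_a   read a → write _, move L, go to P
P | _aba[c]_b_a   read c → write _, move L, go to R
R | _ab[a]__b_a   read a → write _, move L, go to P
P | _a[b]___b_a   read b → write c, move R, go to Q
Q | _ac[_]__b_a   read _ → write a, move L, go to R
R | _a[c]a__b_a   read c → write a, move R, go to R
R | _aa[a]__b_a   read a → write _, move L, go to P
P | _a[a]___b_a   read a → write a, move L, go to P
P | _[a]a___b_a   read a → write a, move L, go to P
P | [_]aa___b_a
Cell 1 holds a when M halts.

a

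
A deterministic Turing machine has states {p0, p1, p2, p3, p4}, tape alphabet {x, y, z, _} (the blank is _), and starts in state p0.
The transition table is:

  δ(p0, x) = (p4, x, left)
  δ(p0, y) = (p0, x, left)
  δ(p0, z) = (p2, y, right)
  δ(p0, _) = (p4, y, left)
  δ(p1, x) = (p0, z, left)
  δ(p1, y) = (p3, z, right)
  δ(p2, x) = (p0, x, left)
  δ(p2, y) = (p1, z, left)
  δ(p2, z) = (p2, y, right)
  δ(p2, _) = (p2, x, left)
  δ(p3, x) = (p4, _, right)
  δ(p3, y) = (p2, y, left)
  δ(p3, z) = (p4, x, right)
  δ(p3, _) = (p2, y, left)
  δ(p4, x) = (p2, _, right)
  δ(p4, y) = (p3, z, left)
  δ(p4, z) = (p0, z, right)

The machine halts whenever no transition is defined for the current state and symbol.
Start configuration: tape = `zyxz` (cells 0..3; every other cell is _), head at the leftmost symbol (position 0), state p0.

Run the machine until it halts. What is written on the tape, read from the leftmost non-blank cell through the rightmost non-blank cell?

p0 | [z]yxz_   read z → write y, move right, go to p2
p2 | y[y]xz_   read y → write z, move left, go to p1
p1 | [y]zxz_   read y → write z, move right, go to p3
p3 | z[z]xz_   read z → write x, move right, go to p4
p4 | zx[x]z_   read x → write _, move right, go to p2
p2 | zx_[z]_   read z → write y, move right, go to p2
p2 | zx_y[_]   read _ → write x, move left, go to p2
p2 | zx_[y]x   read y → write z, move left, go to p1
p1 | zx[_]zx
The non-blank tape span at halt is zx_zx.

zx_zx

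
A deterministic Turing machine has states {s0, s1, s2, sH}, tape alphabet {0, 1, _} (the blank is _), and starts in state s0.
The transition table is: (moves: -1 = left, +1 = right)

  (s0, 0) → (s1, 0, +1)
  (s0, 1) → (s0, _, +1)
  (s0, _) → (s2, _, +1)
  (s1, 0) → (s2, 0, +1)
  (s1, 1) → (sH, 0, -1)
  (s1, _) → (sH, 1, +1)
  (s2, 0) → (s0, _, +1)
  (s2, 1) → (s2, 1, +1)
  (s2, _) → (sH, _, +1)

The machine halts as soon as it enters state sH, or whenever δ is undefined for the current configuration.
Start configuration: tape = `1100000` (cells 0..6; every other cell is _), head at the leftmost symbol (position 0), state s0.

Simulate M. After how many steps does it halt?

8

s0 | [1]100000__   read 1 → write _, move +1, go to s0
s0 | _[1]00000__   read 1 → write _, move +1, go to s0
s0 | __[0]0000__   read 0 → write 0, move +1, go to s1
s1 | __0[0]000__   read 0 → write 0, move +1, go to s2
s2 | __00[0]00__   read 0 → write _, move +1, go to s0
s0 | __00_[0]0__   read 0 → write 0, move +1, go to s1
s1 | __00_0[0]__   read 0 → write 0, move +1, go to s2
s2 | __00_00[_]_   read _ → write _, move +1, go to sH
sH | __00_00_[_]
M halts after 8 transitions.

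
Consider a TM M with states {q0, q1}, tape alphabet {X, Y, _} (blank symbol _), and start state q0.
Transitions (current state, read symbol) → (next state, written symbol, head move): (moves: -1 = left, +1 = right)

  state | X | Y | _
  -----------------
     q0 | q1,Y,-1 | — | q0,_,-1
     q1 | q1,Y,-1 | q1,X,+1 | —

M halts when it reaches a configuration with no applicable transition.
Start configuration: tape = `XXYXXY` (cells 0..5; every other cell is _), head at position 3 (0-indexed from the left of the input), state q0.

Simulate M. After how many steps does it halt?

8

q0 | _XXY[X]XY   read X → write Y, move -1, go to q1
q1 | _XX[Y]YXY   read Y → write X, move +1, go to q1
q1 | _XXX[Y]XY   read Y → write X, move +1, go to q1
q1 | _XXXX[X]Y   read X → write Y, move -1, go to q1
q1 | _XXX[X]YY   read X → write Y, move -1, go to q1
q1 | _XX[X]YYY   read X → write Y, move -1, go to q1
q1 | _X[X]YYYY   read X → write Y, move -1, go to q1
q1 | _[X]YYYYY   read X → write Y, move -1, go to q1
q1 | [_]YYYYYY
M halts after 8 transitions.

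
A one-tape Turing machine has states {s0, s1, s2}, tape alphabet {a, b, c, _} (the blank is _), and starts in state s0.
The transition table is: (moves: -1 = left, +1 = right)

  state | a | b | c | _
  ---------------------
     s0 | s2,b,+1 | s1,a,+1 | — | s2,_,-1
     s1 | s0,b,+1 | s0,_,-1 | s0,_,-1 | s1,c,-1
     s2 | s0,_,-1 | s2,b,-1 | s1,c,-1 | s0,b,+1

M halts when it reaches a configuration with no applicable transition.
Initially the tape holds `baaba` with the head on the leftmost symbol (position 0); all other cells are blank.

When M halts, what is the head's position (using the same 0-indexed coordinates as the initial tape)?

-1

s0 | ___[b]aaba   read b → write a, move +1, go to s1
s1 | ___a[a]aba   read a → write b, move +1, go to s0
s0 | ___ab[a]ba   read a → write b, move +1, go to s2
s2 | ___abb[b]a   read b → write b, move -1, go to s2
s2 | ___ab[b]ba   read b → write b, move -1, go to s2
s2 | ___a[b]bba   read b → write b, move -1, go to s2
s2 | ___[a]bbba   read a → write _, move -1, go to s0
s0 | __[_]_bbba   read _ → write _, move -1, go to s2
s2 | _[_]__bbba   read _ → write b, move +1, go to s0
s0 | _b[_]_bbba   read _ → write _, move -1, go to s2
s2 | _[b]__bbba   read b → write b, move -1, go to s2
s2 | [_]b__bbba   read _ → write b, move +1, go to s0
s0 | b[b]__bbba   read b → write a, move +1, go to s1
s1 | ba[_]_bbba   read _ → write c, move -1, go to s1
s1 | b[a]c_bbba   read a → write b, move +1, go to s0
s0 | bb[c]_bbba
At halt the head is at cell -1.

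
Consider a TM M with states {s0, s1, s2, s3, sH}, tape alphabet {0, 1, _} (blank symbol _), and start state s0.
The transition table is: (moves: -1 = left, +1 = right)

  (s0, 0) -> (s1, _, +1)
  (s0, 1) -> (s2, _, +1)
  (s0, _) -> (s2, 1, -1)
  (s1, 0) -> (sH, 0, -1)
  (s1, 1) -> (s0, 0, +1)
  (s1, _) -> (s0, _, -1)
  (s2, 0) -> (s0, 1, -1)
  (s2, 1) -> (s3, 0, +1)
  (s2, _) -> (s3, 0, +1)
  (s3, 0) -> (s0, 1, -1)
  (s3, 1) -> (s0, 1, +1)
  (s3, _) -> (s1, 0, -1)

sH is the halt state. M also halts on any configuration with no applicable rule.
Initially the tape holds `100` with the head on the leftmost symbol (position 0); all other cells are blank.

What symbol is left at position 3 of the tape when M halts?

state=s0 head=0 tape=_[1]00__   (s0,1)→(s2,_,+1)
state=s2 head=1 tape=__[0]0__   (s2,0)→(s0,1,-1)
state=s0 head=0 tape=_[_]10__   (s0,_)→(s2,1,-1)
state=s2 head=-1 tape=[_]110__   (s2,_)→(s3,0,+1)
state=s3 head=0 tape=0[1]10__   (s3,1)→(s0,1,+1)
state=s0 head=1 tape=01[1]0__   (s0,1)→(s2,_,+1)
state=s2 head=2 tape=01_[0]__   (s2,0)→(s0,1,-1)
state=s0 head=1 tape=01[_]1__   (s0,_)→(s2,1,-1)
state=s2 head=0 tape=0[1]11__   (s2,1)→(s3,0,+1)
state=s3 head=1 tape=00[1]1__   (s3,1)→(s0,1,+1)
state=s0 head=2 tape=001[1]__   (s0,1)→(s2,_,+1)
state=s2 head=3 tape=001_[_]_   (s2,_)→(s3,0,+1)
state=s3 head=4 tape=001_0[_]   (s3,_)→(s1,0,-1)
state=s1 head=3 tape=001_[0]0   (s1,0)→(sH,0,-1)
state=sH head=2 tape=001[_]00
Cell 3 holds 0 when M halts.

0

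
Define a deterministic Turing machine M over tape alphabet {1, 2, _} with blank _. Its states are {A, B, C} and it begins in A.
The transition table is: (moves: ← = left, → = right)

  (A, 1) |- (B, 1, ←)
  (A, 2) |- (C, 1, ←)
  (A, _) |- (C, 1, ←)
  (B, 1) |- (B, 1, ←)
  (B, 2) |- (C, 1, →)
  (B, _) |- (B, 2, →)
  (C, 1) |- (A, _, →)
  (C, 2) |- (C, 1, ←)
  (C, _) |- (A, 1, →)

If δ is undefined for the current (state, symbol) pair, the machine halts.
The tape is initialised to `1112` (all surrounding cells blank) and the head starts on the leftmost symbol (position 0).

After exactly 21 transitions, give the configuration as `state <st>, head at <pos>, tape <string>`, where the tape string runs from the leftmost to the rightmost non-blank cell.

A | _[1]112   read 1 → write 1, move ←, go to B
B | [_]1112   read _ → write 2, move →, go to B
B | 2[1]112   read 1 → write 1, move ←, go to B
B | [2]1112   read 2 → write 1, move →, go to C
C | 1[1]112   read 1 → write _, move →, go to A
A | 1_[1]12   read 1 → write 1, move ←, go to B
B | 1[_]112   read _ → write 2, move →, go to B
B | 12[1]12   read 1 → write 1, move ←, go to B
B | 1[2]112   read 2 → write 1, move →, go to C
C | 11[1]12   read 1 → write _, move →, go to A
A | 11_[1]2   read 1 → write 1, move ←, go to B
B | 11[_]12   read _ → write 2, move →, go to B
B | 112[1]2   read 1 → write 1, move ←, go to B
B | 11[2]12   read 2 → write 1, move →, go to C
C | 111[1]2   read 1 → write _, move →, go to A
A | 111_[2]   read 2 → write 1, move ←, go to C
C | 111[_]1   read _ → write 1, move →, go to A
A | 1111[1]   read 1 → write 1, move ←, go to B
B | 111[1]1   read 1 → write 1, move ←, go to B
B | 11[1]11   read 1 → write 1, move ←, go to B
B | 1[1]111   read 1 → write 1, move ←, go to B
B | [1]1111
After 21 steps: state B, head at -1, tape 11111.

state B, head at -1, tape 11111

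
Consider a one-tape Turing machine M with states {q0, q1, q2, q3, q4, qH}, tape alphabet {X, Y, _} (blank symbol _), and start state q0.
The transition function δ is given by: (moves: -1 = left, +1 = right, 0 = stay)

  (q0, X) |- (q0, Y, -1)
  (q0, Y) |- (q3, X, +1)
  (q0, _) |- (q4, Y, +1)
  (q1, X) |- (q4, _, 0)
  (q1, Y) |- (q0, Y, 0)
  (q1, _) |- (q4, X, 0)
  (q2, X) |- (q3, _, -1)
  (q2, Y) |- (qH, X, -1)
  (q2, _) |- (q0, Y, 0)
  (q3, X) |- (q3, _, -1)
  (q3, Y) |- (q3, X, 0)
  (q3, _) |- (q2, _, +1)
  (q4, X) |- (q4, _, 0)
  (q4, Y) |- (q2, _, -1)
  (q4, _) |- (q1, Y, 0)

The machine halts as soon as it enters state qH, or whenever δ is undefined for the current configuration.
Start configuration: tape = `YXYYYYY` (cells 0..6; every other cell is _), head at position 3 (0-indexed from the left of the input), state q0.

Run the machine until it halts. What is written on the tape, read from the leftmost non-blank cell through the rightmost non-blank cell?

state=q0 head=3 tape=_YXY[Y]YYY   (q0,Y)→(q3,X,+1)
state=q3 head=4 tape=_YXYX[Y]YY   (q3,Y)→(q3,X,0)
state=q3 head=4 tape=_YXYX[X]YY   (q3,X)→(q3,_,-1)
state=q3 head=3 tape=_YXY[X]_YY   (q3,X)→(q3,_,-1)
state=q3 head=2 tape=_YX[Y]__YY   (q3,Y)→(q3,X,0)
state=q3 head=2 tape=_YX[X]__YY   (q3,X)→(q3,_,-1)
state=q3 head=1 tape=_Y[X]___YY   (q3,X)→(q3,_,-1)
state=q3 head=0 tape=_[Y]____YY   (q3,Y)→(q3,X,0)
state=q3 head=0 tape=_[X]____YY   (q3,X)→(q3,_,-1)
state=q3 head=-1 tape=[_]_____YY   (q3,_)→(q2,_,+1)
state=q2 head=0 tape=_[_]____YY   (q2,_)→(q0,Y,0)
state=q0 head=0 tape=_[Y]____YY   (q0,Y)→(q3,X,+1)
state=q3 head=1 tape=_X[_]___YY   (q3,_)→(q2,_,+1)
state=q2 head=2 tape=_X_[_]__YY   (q2,_)→(q0,Y,0)
state=q0 head=2 tape=_X_[Y]__YY   (q0,Y)→(q3,X,+1)
state=q3 head=3 tape=_X_X[_]_YY   (q3,_)→(q2,_,+1)
state=q2 head=4 tape=_X_X_[_]YY   (q2,_)→(q0,Y,0)
state=q0 head=4 tape=_X_X_[Y]YY   (q0,Y)→(q3,X,+1)
state=q3 head=5 tape=_X_X_X[Y]Y   (q3,Y)→(q3,X,0)
state=q3 head=5 tape=_X_X_X[X]Y   (q3,X)→(q3,_,-1)
state=q3 head=4 tape=_X_X_[X]_Y   (q3,X)→(q3,_,-1)
state=q3 head=3 tape=_X_X[_]__Y   (q3,_)→(q2,_,+1)
state=q2 head=4 tape=_X_X_[_]_Y   (q2,_)→(q0,Y,0)
state=q0 head=4 tape=_X_X_[Y]_Y   (q0,Y)→(q3,X,+1)
state=q3 head=5 tape=_X_X_X[_]Y   (q3,_)→(q2,_,+1)
state=q2 head=6 tape=_X_X_X_[Y]   (q2,Y)→(qH,X,-1)
state=qH head=5 tape=_X_X_X[_]X
The non-blank tape span at halt is X_X_X_X.

X_X_X_X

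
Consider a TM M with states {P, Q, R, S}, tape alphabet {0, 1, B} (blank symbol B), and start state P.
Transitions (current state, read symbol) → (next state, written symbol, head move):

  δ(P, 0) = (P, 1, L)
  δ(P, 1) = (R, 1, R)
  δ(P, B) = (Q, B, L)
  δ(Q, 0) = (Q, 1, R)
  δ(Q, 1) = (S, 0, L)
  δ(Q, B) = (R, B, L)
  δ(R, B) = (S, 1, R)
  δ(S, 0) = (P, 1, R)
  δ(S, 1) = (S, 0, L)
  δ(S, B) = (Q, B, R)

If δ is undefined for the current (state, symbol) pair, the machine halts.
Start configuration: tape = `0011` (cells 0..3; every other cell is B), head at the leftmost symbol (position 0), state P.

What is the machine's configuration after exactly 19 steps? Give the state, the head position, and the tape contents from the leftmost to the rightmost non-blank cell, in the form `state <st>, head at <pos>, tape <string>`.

P | BBB[0]011   read 0 → write 1, move L, go to P
P | BB[B]1011   read B → write B, move L, go to Q
Q | B[B]B1011   read B → write B, move L, go to R
R | [B]BB1011   read B → write 1, move R, go to S
S | 1[B]B1011   read B → write B, move R, go to Q
Q | 1B[B]1011   read B → write B, move L, go to R
R | 1[B]B1011   read B → write 1, move R, go to S
S | 11[B]1011   read B → write B, move R, go to Q
Q | 11B[1]011   read 1 → write 0, move L, go to S
S | 11[B]0011   read B → write B, move R, go to Q
Q | 11B[0]011   read 0 → write 1, move R, go to Q
Q | 11B1[0]11   read 0 → write 1, move R, go to Q
Q | 11B11[1]1   read 1 → write 0, move L, go to S
S | 11B1[1]01   read 1 → write 0, move L, go to S
S | 11B[1]001   read 1 → write 0, move L, go to S
S | 11[B]0001   read B → write B, move R, go to Q
Q | 11B[0]001   read 0 → write 1, move R, go to Q
Q | 11B1[0]01   read 0 → write 1, move R, go to Q
Q | 11B11[0]1   read 0 → write 1, move R, go to Q
Q | 11B111[1]
After 19 steps: state Q, head at 3, tape 11B1111.

state Q, head at 3, tape 11B1111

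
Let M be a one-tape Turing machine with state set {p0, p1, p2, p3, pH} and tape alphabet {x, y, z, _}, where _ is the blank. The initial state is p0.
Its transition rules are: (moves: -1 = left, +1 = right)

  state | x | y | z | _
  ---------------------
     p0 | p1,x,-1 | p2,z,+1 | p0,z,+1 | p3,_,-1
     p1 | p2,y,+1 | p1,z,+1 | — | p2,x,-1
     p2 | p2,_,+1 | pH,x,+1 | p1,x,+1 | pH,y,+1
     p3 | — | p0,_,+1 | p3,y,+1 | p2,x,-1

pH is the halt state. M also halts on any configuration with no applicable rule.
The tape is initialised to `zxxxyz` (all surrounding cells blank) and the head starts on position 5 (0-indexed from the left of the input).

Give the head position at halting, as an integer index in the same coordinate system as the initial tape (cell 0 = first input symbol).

6

state=p0 head=5 tape=zxxxy[z]_   (p0,z)→(p0,z,+1)
state=p0 head=6 tape=zxxxyz[_]   (p0,_)→(p3,_,-1)
state=p3 head=5 tape=zxxxy[z]_   (p3,z)→(p3,y,+1)
state=p3 head=6 tape=zxxxyy[_]   (p3,_)→(p2,x,-1)
state=p2 head=5 tape=zxxxy[y]x   (p2,y)→(pH,x,+1)
state=pH head=6 tape=zxxxyx[x]
At halt the head is at cell 6.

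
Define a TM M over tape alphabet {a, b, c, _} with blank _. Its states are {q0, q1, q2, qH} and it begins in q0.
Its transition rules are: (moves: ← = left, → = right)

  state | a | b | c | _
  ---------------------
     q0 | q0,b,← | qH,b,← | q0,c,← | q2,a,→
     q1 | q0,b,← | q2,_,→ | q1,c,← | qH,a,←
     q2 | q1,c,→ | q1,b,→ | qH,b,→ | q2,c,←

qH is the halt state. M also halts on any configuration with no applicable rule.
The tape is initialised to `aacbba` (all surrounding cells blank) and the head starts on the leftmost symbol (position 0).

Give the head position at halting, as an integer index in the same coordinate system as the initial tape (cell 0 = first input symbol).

-1

q0 | _[a]acbba   read a → write b, move ←, go to q0
q0 | [_]bacbba   read _ → write a, move →, go to q2
q2 | a[b]acbba   read b → write b, move →, go to q1
q1 | ab[a]cbba   read a → write b, move ←, go to q0
q0 | a[b]bcbba   read b → write b, move ←, go to qH
qH | [a]bbcbba
At halt the head is at cell -1.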